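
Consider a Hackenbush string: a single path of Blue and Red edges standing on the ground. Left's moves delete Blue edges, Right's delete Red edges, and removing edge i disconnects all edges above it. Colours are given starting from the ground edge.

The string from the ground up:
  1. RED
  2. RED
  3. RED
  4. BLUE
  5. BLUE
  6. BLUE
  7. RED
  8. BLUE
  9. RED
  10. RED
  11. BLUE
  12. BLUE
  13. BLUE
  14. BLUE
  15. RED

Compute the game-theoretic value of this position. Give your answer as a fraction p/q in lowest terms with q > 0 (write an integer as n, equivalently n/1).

Build val(s[:k]) for k = 1..15, string s = RED RED RED BLUE BLUE BLUE RED BLUE RED RED BLUE BLUE BLUE BLUE RED.
R: Left { ∅ }, Right { 0 } — simplest -1
RR: Left { ∅ }, Right { -1, 0 } — simplest -2
RRR: Left { ∅ }, Right { -2, -1, 0 } — simplest -3
RRRB: Left { -3 }, Right { -2, -1, 0 } — simplest -5/2
RRRBB: Left { -3, -5/2 }, Right { -2, -1, 0 } — simplest -9/4
RRRBBB: Left { -3, -5/2, -9/4 }, Right { -2, -1, 0 } — simplest -17/8
RRRBBBR: Left { -3, -5/2, -9/4 }, Right { -17/8, -2, -1, 0 } — simplest -35/16
RRRBBBRB: Left { -3, -5/2, -9/4, -35/16 }, Right { -17/8, -2, -1, 0 } — simplest -69/32
RRRBBBRBR: Left { -3, -5/2, -9/4, -35/16 }, Right { -69/32, -17/8, -2, -1, 0 } — simplest -139/64
RRRBBBRBRR: Left { -3, -5/2, -9/4, -35/16 }, Right { -139/64, -69/32, -17/8, -2, -1, 0 } — simplest -279/128
RRRBBBRBRRB: Left { -3, -5/2, -9/4, -35/16, -279/128 }, Right { -139/64, -69/32, -17/8, -2, -1, 0 } — simplest -557/256
RRRBBBRBRRBB: Left { -3, -5/2, -9/4, -35/16, -279/128, -557/256 }, Right { -139/64, -69/32, -17/8, -2, -1, 0 } — simplest -1113/512
RRRBBBRBRRBBB: Left { -3, -5/2, -9/4, -35/16, -279/128, -557/256, -1113/512 }, Right { -139/64, -69/32, -17/8, -2, -1, 0 } — simplest -2225/1024
RRRBBBRBRRBBBB: Left { -3, -5/2, -9/4, -35/16, -279/128, -557/256, -1113/512, -2225/1024 }, Right { -139/64, -69/32, -17/8, -2, -1, 0 } — simplest -4449/2048
RRRBBBRBRRBBBBR: Left { -3, -5/2, -9/4, -35/16, -279/128, -557/256, -1113/512, -2225/1024 }, Right { -4449/2048, -139/64, -69/32, -17/8, -2, -1, 0 } — simplest -8899/4096

-8899/4096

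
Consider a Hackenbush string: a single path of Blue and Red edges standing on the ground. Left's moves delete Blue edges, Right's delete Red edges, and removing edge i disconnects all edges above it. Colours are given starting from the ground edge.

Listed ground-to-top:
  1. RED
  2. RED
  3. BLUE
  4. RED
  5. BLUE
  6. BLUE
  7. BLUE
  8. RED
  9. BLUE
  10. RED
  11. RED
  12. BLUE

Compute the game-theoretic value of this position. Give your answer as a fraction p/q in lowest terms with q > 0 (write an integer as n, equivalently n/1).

-1581/1024

Prefix values for RED RED BLUE RED BLUE BLUE BLUE RED BLUE RED RED BLUE via {L|R} + simplicity:
1 of 12 · R · max L −∞ · min R 0 → -1
2 of 12 · RR · max L −∞ · min R -1 → -2
3 of 12 · RRB · max L -2 · min R -1 → -3/2
4 of 12 · RRBR · max L -2 · min R -3/2 → -7/4
5 of 12 · RRBRB · max L -7/4 · min R -3/2 → -13/8
6 of 12 · RRBRBB · max L -13/8 · min R -3/2 → -25/16
7 of 12 · RRBRBBB · max L -25/16 · min R -3/2 → -49/32
8 of 12 · RRBRBBBR · max L -25/16 · min R -49/32 → -99/64
9 of 12 · RRBRBBBRB · max L -99/64 · min R -49/32 → -197/128
10 of 12 · RRBRBBBRBR · max L -99/64 · min R -197/128 → -395/256
11 of 12 · RRBRBBBRBRR · max L -99/64 · min R -395/256 → -791/512
12 of 12 · RRBRBBBRBRRB · max L -791/512 · min R -395/256 → -1581/1024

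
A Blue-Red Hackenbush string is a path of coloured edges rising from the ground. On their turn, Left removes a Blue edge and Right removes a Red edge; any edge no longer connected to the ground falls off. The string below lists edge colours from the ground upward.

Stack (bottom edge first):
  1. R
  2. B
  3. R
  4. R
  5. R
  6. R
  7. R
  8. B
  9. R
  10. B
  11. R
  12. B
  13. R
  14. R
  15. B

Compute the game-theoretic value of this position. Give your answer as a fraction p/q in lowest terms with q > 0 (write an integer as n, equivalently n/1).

val_1 [R]  L=[]  R=[0]  → -1
val_2 [RB]  L=[-1]  R=[0]  → -1/2
val_3 [RBR]  L=[-1]  R=[-1/2; 0]  → -3/4
val_4 [RBRR]  L=[-1]  R=[-3/4; -1/2; 0]  → -7/8
val_5 [RBRRR]  L=[-1]  R=[-7/8; -3/4; -1/2; 0]  → -15/16
val_6 [RBRRRR]  L=[-1]  R=[-15/16; -7/8; -3/4; -1/2; 0]  → -31/32
val_7 [RBRRRRR]  L=[-1]  R=[-31/32; -15/16; -7/8; -3/4; -1/2; 0]  → -63/64
val_8 [RBRRRRRB]  L=[-1; -63/64]  R=[-31/32; -15/16; -7/8; -3/4; -1/2; 0]  → -125/128
val_9 [RBRRRRRBR]  L=[-1; -63/64]  R=[-125/128; -31/32; -15/16; -7/8; -3/4; -1/2; 0]  → -251/256
val_10 [RBRRRRRBRB]  L=[-1; -63/64; -251/256]  R=[-125/128; -31/32; -15/16; -7/8; -3/4; -1/2; 0]  → -501/512
val_11 [RBRRRRRBRBR]  L=[-1; -63/64; -251/256]  R=[-501/512; -125/128; -31/32; -15/16; -7/8; -3/4; -1/2; 0]  → -1003/1024
val_12 [RBRRRRRBRBRB]  L=[-1; -63/64; -251/256; -1003/1024]  R=[-501/512; -125/128; -31/32; -15/16; -7/8; -3/4; -1/2; 0]  → -2005/2048
val_13 [RBRRRRRBRBRBR]  L=[-1; -63/64; -251/256; -1003/1024]  R=[-2005/2048; -501/512; -125/128; -31/32; -15/16; -7/8; -3/4; -1/2; 0]  → -4011/4096
val_14 [RBRRRRRBRBRBRR]  L=[-1; -63/64; -251/256; -1003/1024]  R=[-4011/4096; -2005/2048; -501/512; -125/128; -31/32; -15/16; -7/8; -3/4; -1/2; 0]  → -8023/8192
val_15 [RBRRRRRBRBRBRRB]  L=[-1; -63/64; -251/256; -1003/1024; -8023/8192]  R=[-4011/4096; -2005/2048; -501/512; -125/128; -31/32; -15/16; -7/8; -3/4; -1/2; 0]  → -16045/16384

-16045/16384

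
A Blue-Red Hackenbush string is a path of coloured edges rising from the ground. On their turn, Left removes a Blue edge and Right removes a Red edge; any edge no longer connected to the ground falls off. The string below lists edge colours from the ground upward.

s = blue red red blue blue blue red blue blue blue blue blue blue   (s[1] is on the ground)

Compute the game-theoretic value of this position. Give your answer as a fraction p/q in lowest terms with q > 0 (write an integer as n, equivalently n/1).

val(b) = { 0 |  } → 1
val(br) = { 0 | 1 } → 1/2
val(brr) = { 0 | 1/2, 1 } → 1/4
val(brrb) = { 0, 1/4 | 1/2, 1 } → 3/8
val(brrbb) = { 0, 1/4, 3/8 | 1/2, 1 } → 7/16
val(brrbbb) = { 0, 1/4, 3/8, 7/16 | 1/2, 1 } → 15/32
val(brrbbbr) = { 0, 1/4, 3/8, 7/16 | 15/32, 1/2, 1 } → 29/64
val(brrbbbrb) = { 0, 1/4, 3/8, 7/16, 29/64 | 15/32, 1/2, 1 } → 59/128
val(brrbbbrbb) = { 0, 1/4, 3/8, 7/16, 29/64, 59/128 | 15/32, 1/2, 1 } → 119/256
val(brrbbbrbbb) = { 0, 1/4, 3/8, 7/16, 29/64, 59/128, 119/256 | 15/32, 1/2, 1 } → 239/512
val(brrbbbrbbbb) = { 0, 1/4, 3/8, 7/16, 29/64, 59/128, 119/256, 239/512 | 15/32, 1/2, 1 } → 479/1024
val(brrbbbrbbbbb) = { 0, 1/4, 3/8, 7/16, 29/64, 59/128, 119/256, 239/512, 479/1024 | 15/32, 1/2, 1 } → 959/2048
val(brrbbbrbbbbbb) = { 0, 1/4, 3/8, 7/16, 29/64, 59/128, 119/256, 239/512, 479/1024, 959/2048 | 15/32, 1/2, 1 } → 1919/4096

1919/4096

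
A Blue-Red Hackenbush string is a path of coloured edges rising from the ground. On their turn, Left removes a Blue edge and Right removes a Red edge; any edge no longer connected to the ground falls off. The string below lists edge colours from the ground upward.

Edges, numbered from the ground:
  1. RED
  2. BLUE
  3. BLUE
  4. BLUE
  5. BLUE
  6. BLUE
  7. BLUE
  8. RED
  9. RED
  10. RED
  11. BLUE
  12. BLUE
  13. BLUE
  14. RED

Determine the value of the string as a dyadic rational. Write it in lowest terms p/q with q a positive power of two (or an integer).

-227/8192

Recurse on prefixes of the 14-edge string RED BLUE BLUE BLUE BLUE BLUE BLUE RED RED RED BLUE BLUE BLUE RED:
edge 1 of 14 (RED): { ∅ | 0 } -> -1
edge 2 of 14 (BLUE): { -1 | 0 } -> -1/2
edge 3 of 14 (BLUE): { -1,-1/2 | 0 } -> -1/4
edge 4 of 14 (BLUE): { -1,-1/2,-1/4 | 0 } -> -1/8
edge 5 of 14 (BLUE): { -1,-1/2,-1/4,-1/8 | 0 } -> -1/16
edge 6 of 14 (BLUE): { -1,-1/2,-1/4,-1/8,-1/16 | 0 } -> -1/32
edge 7 of 14 (BLUE): { -1,-1/2,-1/4,-1/8,-1/16,-1/32 | 0 } -> -1/64
edge 8 of 14 (RED): { -1,-1/2,-1/4,-1/8,-1/16,-1/32 | -1/64,0 } -> -3/128
edge 9 of 14 (RED): { -1,-1/2,-1/4,-1/8,-1/16,-1/32 | -3/128,-1/64,0 } -> -7/256
edge 10 of 14 (RED): { -1,-1/2,-1/4,-1/8,-1/16,-1/32 | -7/256,-3/128,-1/64,0 } -> -15/512
edge 11 of 14 (BLUE): { -1,-1/2,-1/4,-1/8,-1/16,-1/32,-15/512 | -7/256,-3/128,-1/64,0 } -> -29/1024
edge 12 of 14 (BLUE): { -1,-1/2,-1/4,-1/8,-1/16,-1/32,-15/512,-29/1024 | -7/256,-3/128,-1/64,0 } -> -57/2048
edge 13 of 14 (BLUE): { -1,-1/2,-1/4,-1/8,-1/16,-1/32,-15/512,-29/1024,-57/2048 | -7/256,-3/128,-1/64,0 } -> -113/4096
edge 14 of 14 (RED): { -1,-1/2,-1/4,-1/8,-1/16,-1/32,-15/512,-29/1024,-57/2048 | -113/4096,-7/256,-3/128,-1/64,0 } -> -227/8192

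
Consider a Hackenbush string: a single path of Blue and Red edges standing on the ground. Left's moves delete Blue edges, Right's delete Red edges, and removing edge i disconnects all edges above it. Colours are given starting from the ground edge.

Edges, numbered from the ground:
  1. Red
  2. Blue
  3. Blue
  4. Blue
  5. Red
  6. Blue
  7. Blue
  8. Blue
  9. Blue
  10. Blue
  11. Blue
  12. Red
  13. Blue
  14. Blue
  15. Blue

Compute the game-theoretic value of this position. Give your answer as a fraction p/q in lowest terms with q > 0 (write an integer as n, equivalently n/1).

-2065/16384

1 of 15 · R · max L −∞ · min R 0 so -1
2 of 15 · RB · max L -1 · min R 0 so -1/2
3 of 15 · RBB · max L -1/2 · min R 0 so -1/4
4 of 15 · RBBB · max L -1/4 · min R 0 so -1/8
5 of 15 · RBBBR · max L -1/4 · min R -1/8 so -3/16
6 of 15 · RBBBRB · max L -3/16 · min R -1/8 so -5/32
7 of 15 · RBBBRBB · max L -5/32 · min R -1/8 so -9/64
8 of 15 · RBBBRBBB · max L -9/64 · min R -1/8 so -17/128
9 of 15 · RBBBRBBBB · max L -17/128 · min R -1/8 so -33/256
10 of 15 · RBBBRBBBBB · max L -33/256 · min R -1/8 so -65/512
11 of 15 · RBBBRBBBBBB · max L -65/512 · min R -1/8 so -129/1024
12 of 15 · RBBBRBBBBBBR · max L -65/512 · min R -129/1024 so -259/2048
13 of 15 · RBBBRBBBBBBRB · max L -259/2048 · min R -129/1024 so -517/4096
14 of 15 · RBBBRBBBBBBRBB · max L -517/4096 · min R -129/1024 so -1033/8192
15 of 15 · RBBBRBBBBBBRBBB · max L -1033/8192 · min R -129/1024 so -2065/16384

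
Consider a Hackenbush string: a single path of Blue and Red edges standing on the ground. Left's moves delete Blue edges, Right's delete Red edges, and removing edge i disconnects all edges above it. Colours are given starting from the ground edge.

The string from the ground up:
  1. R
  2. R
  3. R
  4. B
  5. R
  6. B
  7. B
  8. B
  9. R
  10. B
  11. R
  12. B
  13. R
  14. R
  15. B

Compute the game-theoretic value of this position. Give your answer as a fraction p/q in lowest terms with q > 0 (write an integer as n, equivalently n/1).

-10413/4096

G(R) = { none | 0 } → -1
G(RR) = { none | -1,0 } → -2
G(RRR) = { none | -2,-1,0 } → -3
G(RRRB) = { -3 | -2,-1,0 } → -5/2
G(RRRBR) = { -3 | -5/2,-2,-1,0 } → -11/4
G(RRRBRB) = { -3,-11/4 | -5/2,-2,-1,0 } → -21/8
G(RRRBRBB) = { -3,-11/4,-21/8 | -5/2,-2,-1,0 } → -41/16
G(RRRBRBBB) = { -3,-11/4,-21/8,-41/16 | -5/2,-2,-1,0 } → -81/32
G(RRRBRBBBR) = { -3,-11/4,-21/8,-41/16 | -81/32,-5/2,-2,-1,0 } → -163/64
G(RRRBRBBBRB) = { -3,-11/4,-21/8,-41/16,-163/64 | -81/32,-5/2,-2,-1,0 } → -325/128
G(RRRBRBBBRBR) = { -3,-11/4,-21/8,-41/16,-163/64 | -325/128,-81/32,-5/2,-2,-1,0 } → -651/256
G(RRRBRBBBRBRB) = { -3,-11/4,-21/8,-41/16,-163/64,-651/256 | -325/128,-81/32,-5/2,-2,-1,0 } → -1301/512
G(RRRBRBBBRBRBR) = { -3,-11/4,-21/8,-41/16,-163/64,-651/256 | -1301/512,-325/128,-81/32,-5/2,-2,-1,0 } → -2603/1024
G(RRRBRBBBRBRBRR) = { -3,-11/4,-21/8,-41/16,-163/64,-651/256 | -2603/1024,-1301/512,-325/128,-81/32,-5/2,-2,-1,0 } → -5207/2048
G(RRRBRBBBRBRBRRB) = { -3,-11/4,-21/8,-41/16,-163/64,-651/256,-5207/2048 | -2603/1024,-1301/512,-325/128,-81/32,-5/2,-2,-1,0 } → -10413/4096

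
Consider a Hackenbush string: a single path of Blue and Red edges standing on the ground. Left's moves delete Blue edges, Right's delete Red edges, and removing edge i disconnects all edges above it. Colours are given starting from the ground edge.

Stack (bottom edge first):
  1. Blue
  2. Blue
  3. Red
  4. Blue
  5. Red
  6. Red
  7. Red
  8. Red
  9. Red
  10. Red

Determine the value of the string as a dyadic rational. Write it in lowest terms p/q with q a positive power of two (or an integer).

B: Left { 0 }, Right {  } → simplest 1
BB: Left { 0,1 }, Right {  } → simplest 2
BBR: Left { 0,1 }, Right { 2 } → simplest 3/2
BBRB: Left { 0,1,3/2 }, Right { 2 } → simplest 7/4
BBRBR: Left { 0,1,3/2 }, Right { 7/4,2 } → simplest 13/8
BBRBRR: Left { 0,1,3/2 }, Right { 13/8,7/4,2 } → simplest 25/16
BBRBRRR: Left { 0,1,3/2 }, Right { 25/16,13/8,7/4,2 } → simplest 49/32
BBRBRRRR: Left { 0,1,3/2 }, Right { 49/32,25/16,13/8,7/4,2 } → simplest 97/64
BBRBRRRRR: Left { 0,1,3/2 }, Right { 97/64,49/32,25/16,13/8,7/4,2 } → simplest 193/128
BBRBRRRRRR: Left { 0,1,3/2 }, Right { 193/128,97/64,49/32,25/16,13/8,7/4,2 } → simplest 385/256

385/256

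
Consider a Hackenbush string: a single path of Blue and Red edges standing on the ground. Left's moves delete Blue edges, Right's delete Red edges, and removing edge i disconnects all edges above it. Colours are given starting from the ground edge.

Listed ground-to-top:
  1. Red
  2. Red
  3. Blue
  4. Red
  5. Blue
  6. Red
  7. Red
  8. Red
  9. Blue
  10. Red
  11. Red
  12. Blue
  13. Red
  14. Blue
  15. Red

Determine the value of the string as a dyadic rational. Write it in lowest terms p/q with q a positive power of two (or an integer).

Recurse on prefixes of the 15-edge string Red Red Blue Red Blue Red Red Red Blue Red Red Blue Red Blue Red:
edge 1 of 15 (Red): { (no moves) | 0 } ⇒ -1
edge 2 of 15 (Red): { (no moves) | -1; 0 } ⇒ -2
edge 3 of 15 (Blue): { -2 | -1; 0 } ⇒ -3/2
edge 4 of 15 (Red): { -2 | -3/2; -1; 0 } ⇒ -7/4
edge 5 of 15 (Blue): { -2; -7/4 | -3/2; -1; 0 } ⇒ -13/8
edge 6 of 15 (Red): { -2; -7/4 | -13/8; -3/2; -1; 0 } ⇒ -27/16
edge 7 of 15 (Red): { -2; -7/4 | -27/16; -13/8; -3/2; -1; 0 } ⇒ -55/32
edge 8 of 15 (Red): { -2; -7/4 | -55/32; -27/16; -13/8; -3/2; -1; 0 } ⇒ -111/64
edge 9 of 15 (Blue): { -2; -7/4; -111/64 | -55/32; -27/16; -13/8; -3/2; -1; 0 } ⇒ -221/128
edge 10 of 15 (Red): { -2; -7/4; -111/64 | -221/128; -55/32; -27/16; -13/8; -3/2; -1; 0 } ⇒ -443/256
edge 11 of 15 (Red): { -2; -7/4; -111/64 | -443/256; -221/128; -55/32; -27/16; -13/8; -3/2; -1; 0 } ⇒ -887/512
edge 12 of 15 (Blue): { -2; -7/4; -111/64; -887/512 | -443/256; -221/128; -55/32; -27/16; -13/8; -3/2; -1; 0 } ⇒ -1773/1024
edge 13 of 15 (Red): { -2; -7/4; -111/64; -887/512 | -1773/1024; -443/256; -221/128; -55/32; -27/16; -13/8; -3/2; -1; 0 } ⇒ -3547/2048
edge 14 of 15 (Blue): { -2; -7/4; -111/64; -887/512; -3547/2048 | -1773/1024; -443/256; -221/128; -55/32; -27/16; -13/8; -3/2; -1; 0 } ⇒ -7093/4096
edge 15 of 15 (Red): { -2; -7/4; -111/64; -887/512; -3547/2048 | -7093/4096; -1773/1024; -443/256; -221/128; -55/32; -27/16; -13/8; -3/2; -1; 0 } ⇒ -14187/8192

-14187/8192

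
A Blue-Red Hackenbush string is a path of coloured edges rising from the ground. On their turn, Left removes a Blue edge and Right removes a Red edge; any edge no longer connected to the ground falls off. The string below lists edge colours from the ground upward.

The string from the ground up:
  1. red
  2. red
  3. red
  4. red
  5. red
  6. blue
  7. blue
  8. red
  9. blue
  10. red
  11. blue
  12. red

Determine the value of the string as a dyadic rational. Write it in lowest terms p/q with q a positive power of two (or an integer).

Recurse on prefixes of the 12-edge string red red red red red blue blue red blue red blue red:
v_1 [r]  L=[(no moves)]  R=[0]  => -1
v_2 [rr]  L=[(no moves)]  R=[-1; 0]  => -2
v_3 [rrr]  L=[(no moves)]  R=[-2; -1; 0]  => -3
v_4 [rrrr]  L=[(no moves)]  R=[-3; -2; -1; 0]  => -4
v_5 [rrrrr]  L=[(no moves)]  R=[-4; -3; -2; -1; 0]  => -5
v_6 [rrrrrb]  L=[-5]  R=[-4; -3; -2; -1; 0]  => -9/2
v_7 [rrrrrbb]  L=[-5; -9/2]  R=[-4; -3; -2; -1; 0]  => -17/4
v_8 [rrrrrbbr]  L=[-5; -9/2]  R=[-17/4; -4; -3; -2; -1; 0]  => -35/8
v_9 [rrrrrbbrb]  L=[-5; -9/2; -35/8]  R=[-17/4; -4; -3; -2; -1; 0]  => -69/16
v_10 [rrrrrbbrbr]  L=[-5; -9/2; -35/8]  R=[-69/16; -17/4; -4; -3; -2; -1; 0]  => -139/32
v_11 [rrrrrbbrbrb]  L=[-5; -9/2; -35/8; -139/32]  R=[-69/16; -17/4; -4; -3; -2; -1; 0]  => -277/64
v_12 [rrrrrbbrbrbr]  L=[-5; -9/2; -35/8; -139/32]  R=[-277/64; -69/16; -17/4; -4; -3; -2; -1; 0]  => -555/128

-555/128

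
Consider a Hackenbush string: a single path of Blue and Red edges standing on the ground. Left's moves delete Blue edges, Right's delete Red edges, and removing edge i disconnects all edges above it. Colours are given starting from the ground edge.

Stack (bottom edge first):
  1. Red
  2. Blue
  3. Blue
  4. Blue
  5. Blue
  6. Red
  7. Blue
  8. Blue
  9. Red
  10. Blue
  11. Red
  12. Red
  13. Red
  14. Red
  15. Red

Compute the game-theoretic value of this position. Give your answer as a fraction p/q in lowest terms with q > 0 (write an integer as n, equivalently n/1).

-1215/16384

Recurse on prefixes of the 15-edge string Red Blue Blue Blue Blue Red Blue Blue Red Blue Red Red Red Red Red:
R: Left { (no moves) }, Right { 0 } => simplest -1
RB: Left { -1 }, Right { 0 } => simplest -1/2
RBB: Left { -1; -1/2 }, Right { 0 } => simplest -1/4
RBBB: Left { -1; -1/2; -1/4 }, Right { 0 } => simplest -1/8
RBBBB: Left { -1; -1/2; -1/4; -1/8 }, Right { 0 } => simplest -1/16
RBBBBR: Left { -1; -1/2; -1/4; -1/8 }, Right { -1/16; 0 } => simplest -3/32
RBBBBRB: Left { -1; -1/2; -1/4; -1/8; -3/32 }, Right { -1/16; 0 } => simplest -5/64
RBBBBRBB: Left { -1; -1/2; -1/4; -1/8; -3/32; -5/64 }, Right { -1/16; 0 } => simplest -9/128
RBBBBRBBR: Left { -1; -1/2; -1/4; -1/8; -3/32; -5/64 }, Right { -9/128; -1/16; 0 } => simplest -19/256
RBBBBRBBRB: Left { -1; -1/2; -1/4; -1/8; -3/32; -5/64; -19/256 }, Right { -9/128; -1/16; 0 } => simplest -37/512
RBBBBRBBRBR: Left { -1; -1/2; -1/4; -1/8; -3/32; -5/64; -19/256 }, Right { -37/512; -9/128; -1/16; 0 } => simplest -75/1024
RBBBBRBBRBRR: Left { -1; -1/2; -1/4; -1/8; -3/32; -5/64; -19/256 }, Right { -75/1024; -37/512; -9/128; -1/16; 0 } => simplest -151/2048
RBBBBRBBRBRRR: Left { -1; -1/2; -1/4; -1/8; -3/32; -5/64; -19/256 }, Right { -151/2048; -75/1024; -37/512; -9/128; -1/16; 0 } => simplest -303/4096
RBBBBRBBRBRRRR: Left { -1; -1/2; -1/4; -1/8; -3/32; -5/64; -19/256 }, Right { -303/4096; -151/2048; -75/1024; -37/512; -9/128; -1/16; 0 } => simplest -607/8192
RBBBBRBBRBRRRRR: Left { -1; -1/2; -1/4; -1/8; -3/32; -5/64; -19/256 }, Right { -607/8192; -303/4096; -151/2048; -75/1024; -37/512; -9/128; -1/16; 0 } => simplest -1215/16384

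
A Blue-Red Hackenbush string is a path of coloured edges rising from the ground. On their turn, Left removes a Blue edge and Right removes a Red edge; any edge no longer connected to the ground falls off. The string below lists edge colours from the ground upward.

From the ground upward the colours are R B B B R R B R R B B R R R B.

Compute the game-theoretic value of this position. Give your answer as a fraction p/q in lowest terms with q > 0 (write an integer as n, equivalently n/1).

step 1: add R to get R; options L={ ∅ } R={ 0 } so -1
step 2: add B to get RB; options L={ -1 } R={ 0 } so -1/2
step 3: add B to get RBB; options L={ -1,-1/2 } R={ 0 } so -1/4
step 4: add B to get RBBB; options L={ -1,-1/2,-1/4 } R={ 0 } so -1/8
step 5: add R to get RBBBR; options L={ -1,-1/2,-1/4 } R={ -1/8,0 } so -3/16
step 6: add R to get RBBBRR; options L={ -1,-1/2,-1/4 } R={ -3/16,-1/8,0 } so -7/32
step 7: add B to get RBBBRRB; options L={ -1,-1/2,-1/4,-7/32 } R={ -3/16,-1/8,0 } so -13/64
step 8: add R to get RBBBRRBR; options L={ -1,-1/2,-1/4,-7/32 } R={ -13/64,-3/16,-1/8,0 } so -27/128
step 9: add R to get RBBBRRBRR; options L={ -1,-1/2,-1/4,-7/32 } R={ -27/128,-13/64,-3/16,-1/8,0 } so -55/256
step 10: add B to get RBBBRRBRRB; options L={ -1,-1/2,-1/4,-7/32,-55/256 } R={ -27/128,-13/64,-3/16,-1/8,0 } so -109/512
step 11: add B to get RBBBRRBRRBB; options L={ -1,-1/2,-1/4,-7/32,-55/256,-109/512 } R={ -27/128,-13/64,-3/16,-1/8,0 } so -217/1024
step 12: add R to get RBBBRRBRRBBR; options L={ -1,-1/2,-1/4,-7/32,-55/256,-109/512 } R={ -217/1024,-27/128,-13/64,-3/16,-1/8,0 } so -435/2048
step 13: add R to get RBBBRRBRRBBRR; options L={ -1,-1/2,-1/4,-7/32,-55/256,-109/512 } R={ -435/2048,-217/1024,-27/128,-13/64,-3/16,-1/8,0 } so -871/4096
step 14: add R to get RBBBRRBRRBBRRR; options L={ -1,-1/2,-1/4,-7/32,-55/256,-109/512 } R={ -871/4096,-435/2048,-217/1024,-27/128,-13/64,-3/16,-1/8,0 } so -1743/8192
step 15: add B to get RBBBRRBRRBBRRRB; options L={ -1,-1/2,-1/4,-7/32,-55/256,-109/512,-1743/8192 } R={ -871/4096,-435/2048,-217/1024,-27/128,-13/64,-3/16,-1/8,0 } so -3485/16384

-3485/16384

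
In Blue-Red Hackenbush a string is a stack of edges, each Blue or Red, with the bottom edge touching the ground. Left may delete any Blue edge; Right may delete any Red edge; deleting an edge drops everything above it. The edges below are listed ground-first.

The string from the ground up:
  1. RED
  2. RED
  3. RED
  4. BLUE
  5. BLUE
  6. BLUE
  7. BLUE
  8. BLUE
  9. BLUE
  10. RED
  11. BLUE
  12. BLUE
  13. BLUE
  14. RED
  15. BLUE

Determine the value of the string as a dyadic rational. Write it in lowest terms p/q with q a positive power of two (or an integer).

edge 1 of 15 (RED): { ∅ | 0 } → -1
edge 2 of 15 (RED): { ∅ | -1; 0 } → -2
edge 3 of 15 (RED): { ∅ | -2; -1; 0 } → -3
edge 4 of 15 (BLUE): { -3 | -2; -1; 0 } → -5/2
edge 5 of 15 (BLUE): { -3; -5/2 | -2; -1; 0 } → -9/4
edge 6 of 15 (BLUE): { -3; -5/2; -9/4 | -2; -1; 0 } → -17/8
edge 7 of 15 (BLUE): { -3; -5/2; -9/4; -17/8 | -2; -1; 0 } → -33/16
edge 8 of 15 (BLUE): { -3; -5/2; -9/4; -17/8; -33/16 | -2; -1; 0 } → -65/32
edge 9 of 15 (BLUE): { -3; -5/2; -9/4; -17/8; -33/16; -65/32 | -2; -1; 0 } → -129/64
edge 10 of 15 (RED): { -3; -5/2; -9/4; -17/8; -33/16; -65/32 | -129/64; -2; -1; 0 } → -259/128
edge 11 of 15 (BLUE): { -3; -5/2; -9/4; -17/8; -33/16; -65/32; -259/128 | -129/64; -2; -1; 0 } → -517/256
edge 12 of 15 (BLUE): { -3; -5/2; -9/4; -17/8; -33/16; -65/32; -259/128; -517/256 | -129/64; -2; -1; 0 } → -1033/512
edge 13 of 15 (BLUE): { -3; -5/2; -9/4; -17/8; -33/16; -65/32; -259/128; -517/256; -1033/512 | -129/64; -2; -1; 0 } → -2065/1024
edge 14 of 15 (RED): { -3; -5/2; -9/4; -17/8; -33/16; -65/32; -259/128; -517/256; -1033/512 | -2065/1024; -129/64; -2; -1; 0 } → -4131/2048
edge 15 of 15 (BLUE): { -3; -5/2; -9/4; -17/8; -33/16; -65/32; -259/128; -517/256; -1033/512; -4131/2048 | -2065/1024; -129/64; -2; -1; 0 } → -8261/4096

-8261/4096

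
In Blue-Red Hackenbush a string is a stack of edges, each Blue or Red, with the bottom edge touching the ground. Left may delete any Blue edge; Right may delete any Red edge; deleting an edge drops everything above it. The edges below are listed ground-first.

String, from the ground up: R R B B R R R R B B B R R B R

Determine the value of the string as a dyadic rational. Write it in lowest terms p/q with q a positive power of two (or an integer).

-12059/8192

Build value(s[:k]) for k = 1..15, string s = R R B B R R R R B B B R R B R.
R: Left { — }, Right { 0 } so simplest -1
RR: Left { — }, Right { -1, 0 } so simplest -2
RRB: Left { -2 }, Right { -1, 0 } so simplest -3/2
RRBB: Left { -2, -3/2 }, Right { -1, 0 } so simplest -5/4
RRBBR: Left { -2, -3/2 }, Right { -5/4, -1, 0 } so simplest -11/8
RRBBRR: Left { -2, -3/2 }, Right { -11/8, -5/4, -1, 0 } so simplest -23/16
RRBBRRR: Left { -2, -3/2 }, Right { -23/16, -11/8, -5/4, -1, 0 } so simplest -47/32
RRBBRRRR: Left { -2, -3/2 }, Right { -47/32, -23/16, -11/8, -5/4, -1, 0 } so simplest -95/64
RRBBRRRRB: Left { -2, -3/2, -95/64 }, Right { -47/32, -23/16, -11/8, -5/4, -1, 0 } so simplest -189/128
RRBBRRRRBB: Left { -2, -3/2, -95/64, -189/128 }, Right { -47/32, -23/16, -11/8, -5/4, -1, 0 } so simplest -377/256
RRBBRRRRBBB: Left { -2, -3/2, -95/64, -189/128, -377/256 }, Right { -47/32, -23/16, -11/8, -5/4, -1, 0 } so simplest -753/512
RRBBRRRRBBBR: Left { -2, -3/2, -95/64, -189/128, -377/256 }, Right { -753/512, -47/32, -23/16, -11/8, -5/4, -1, 0 } so simplest -1507/1024
RRBBRRRRBBBRR: Left { -2, -3/2, -95/64, -189/128, -377/256 }, Right { -1507/1024, -753/512, -47/32, -23/16, -11/8, -5/4, -1, 0 } so simplest -3015/2048
RRBBRRRRBBBRRB: Left { -2, -3/2, -95/64, -189/128, -377/256, -3015/2048 }, Right { -1507/1024, -753/512, -47/32, -23/16, -11/8, -5/4, -1, 0 } so simplest -6029/4096
RRBBRRRRBBBRRBR: Left { -2, -3/2, -95/64, -189/128, -377/256, -3015/2048 }, Right { -6029/4096, -1507/1024, -753/512, -47/32, -23/16, -11/8, -5/4, -1, 0 } so simplest -12059/8192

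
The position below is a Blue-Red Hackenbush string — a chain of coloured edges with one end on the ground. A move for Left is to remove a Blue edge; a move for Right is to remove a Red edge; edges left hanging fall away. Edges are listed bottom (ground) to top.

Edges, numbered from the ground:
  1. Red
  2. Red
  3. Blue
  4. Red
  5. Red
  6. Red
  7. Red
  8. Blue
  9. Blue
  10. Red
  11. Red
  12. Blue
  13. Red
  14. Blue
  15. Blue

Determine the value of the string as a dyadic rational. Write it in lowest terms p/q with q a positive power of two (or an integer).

edge 1 of 15 (Red): { ∅ | 0 } — -1
edge 2 of 15 (Red): { ∅ | -1 0 } — -2
edge 3 of 15 (Blue): { -2 | -1 0 } — -3/2
edge 4 of 15 (Red): { -2 | -3/2 -1 0 } — -7/4
edge 5 of 15 (Red): { -2 | -7/4 -3/2 -1 0 } — -15/8
edge 6 of 15 (Red): { -2 | -15/8 -7/4 -3/2 -1 0 } — -31/16
edge 7 of 15 (Red): { -2 | -31/16 -15/8 -7/4 -3/2 -1 0 } — -63/32
edge 8 of 15 (Blue): { -2 -63/32 | -31/16 -15/8 -7/4 -3/2 -1 0 } — -125/64
edge 9 of 15 (Blue): { -2 -63/32 -125/64 | -31/16 -15/8 -7/4 -3/2 -1 0 } — -249/128
edge 10 of 15 (Red): { -2 -63/32 -125/64 | -249/128 -31/16 -15/8 -7/4 -3/2 -1 0 } — -499/256
edge 11 of 15 (Red): { -2 -63/32 -125/64 | -499/256 -249/128 -31/16 -15/8 -7/4 -3/2 -1 0 } — -999/512
edge 12 of 15 (Blue): { -2 -63/32 -125/64 -999/512 | -499/256 -249/128 -31/16 -15/8 -7/4 -3/2 -1 0 } — -1997/1024
edge 13 of 15 (Red): { -2 -63/32 -125/64 -999/512 | -1997/1024 -499/256 -249/128 -31/16 -15/8 -7/4 -3/2 -1 0 } — -3995/2048
edge 14 of 15 (Blue): { -2 -63/32 -125/64 -999/512 -3995/2048 | -1997/1024 -499/256 -249/128 -31/16 -15/8 -7/4 -3/2 -1 0 } — -7989/4096
edge 15 of 15 (Blue): { -2 -63/32 -125/64 -999/512 -3995/2048 -7989/4096 | -1997/1024 -499/256 -249/128 -31/16 -15/8 -7/4 -3/2 -1 0 } — -15977/8192

-15977/8192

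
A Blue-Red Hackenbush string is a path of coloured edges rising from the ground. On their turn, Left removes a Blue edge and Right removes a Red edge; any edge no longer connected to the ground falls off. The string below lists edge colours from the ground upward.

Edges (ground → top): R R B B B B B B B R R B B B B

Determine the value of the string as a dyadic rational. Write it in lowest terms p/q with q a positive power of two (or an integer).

Prefix values for R R B B B B B B B R R B B B B via {L|R} + simplicity:
R: Left { — }, Right { 0 } -> simplest -1
RR: Left { — }, Right { -1,0 } -> simplest -2
RRB: Left { -2 }, Right { -1,0 } -> simplest -3/2
RRBB: Left { -2,-3/2 }, Right { -1,0 } -> simplest -5/4
RRBBB: Left { -2,-3/2,-5/4 }, Right { -1,0 } -> simplest -9/8
RRBBBB: Left { -2,-3/2,-5/4,-9/8 }, Right { -1,0 } -> simplest -17/16
RRBBBBB: Left { -2,-3/2,-5/4,-9/8,-17/16 }, Right { -1,0 } -> simplest -33/32
RRBBBBBB: Left { -2,-3/2,-5/4,-9/8,-17/16,-33/32 }, Right { -1,0 } -> simplest -65/64
RRBBBBBBB: Left { -2,-3/2,-5/4,-9/8,-17/16,-33/32,-65/64 }, Right { -1,0 } -> simplest -129/128
RRBBBBBBBR: Left { -2,-3/2,-5/4,-9/8,-17/16,-33/32,-65/64 }, Right { -129/128,-1,0 } -> simplest -259/256
RRBBBBBBBRR: Left { -2,-3/2,-5/4,-9/8,-17/16,-33/32,-65/64 }, Right { -259/256,-129/128,-1,0 } -> simplest -519/512
RRBBBBBBBRRB: Left { -2,-3/2,-5/4,-9/8,-17/16,-33/32,-65/64,-519/512 }, Right { -259/256,-129/128,-1,0 } -> simplest -1037/1024
RRBBBBBBBRRBB: Left { -2,-3/2,-5/4,-9/8,-17/16,-33/32,-65/64,-519/512,-1037/1024 }, Right { -259/256,-129/128,-1,0 } -> simplest -2073/2048
RRBBBBBBBRRBBB: Left { -2,-3/2,-5/4,-9/8,-17/16,-33/32,-65/64,-519/512,-1037/1024,-2073/2048 }, Right { -259/256,-129/128,-1,0 } -> simplest -4145/4096
RRBBBBBBBRRBBBB: Left { -2,-3/2,-5/4,-9/8,-17/16,-33/32,-65/64,-519/512,-1037/1024,-2073/2048,-4145/4096 }, Right { -259/256,-129/128,-1,0 } -> simplest -8289/8192

-8289/8192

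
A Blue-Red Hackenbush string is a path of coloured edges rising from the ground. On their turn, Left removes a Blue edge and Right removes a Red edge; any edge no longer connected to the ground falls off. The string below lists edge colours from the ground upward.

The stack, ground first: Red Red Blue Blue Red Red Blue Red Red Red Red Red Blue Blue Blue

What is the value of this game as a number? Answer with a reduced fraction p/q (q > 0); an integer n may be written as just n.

-11761/8192

edge 1 of 15 (Red): { — | 0 } gives -1
edge 2 of 15 (Red): { — | -1; 0 } gives -2
edge 3 of 15 (Blue): { -2 | -1; 0 } gives -3/2
edge 4 of 15 (Blue): { -2; -3/2 | -1; 0 } gives -5/4
edge 5 of 15 (Red): { -2; -3/2 | -5/4; -1; 0 } gives -11/8
edge 6 of 15 (Red): { -2; -3/2 | -11/8; -5/4; -1; 0 } gives -23/16
edge 7 of 15 (Blue): { -2; -3/2; -23/16 | -11/8; -5/4; -1; 0 } gives -45/32
edge 8 of 15 (Red): { -2; -3/2; -23/16 | -45/32; -11/8; -5/4; -1; 0 } gives -91/64
edge 9 of 15 (Red): { -2; -3/2; -23/16 | -91/64; -45/32; -11/8; -5/4; -1; 0 } gives -183/128
edge 10 of 15 (Red): { -2; -3/2; -23/16 | -183/128; -91/64; -45/32; -11/8; -5/4; -1; 0 } gives -367/256
edge 11 of 15 (Red): { -2; -3/2; -23/16 | -367/256; -183/128; -91/64; -45/32; -11/8; -5/4; -1; 0 } gives -735/512
edge 12 of 15 (Red): { -2; -3/2; -23/16 | -735/512; -367/256; -183/128; -91/64; -45/32; -11/8; -5/4; -1; 0 } gives -1471/1024
edge 13 of 15 (Blue): { -2; -3/2; -23/16; -1471/1024 | -735/512; -367/256; -183/128; -91/64; -45/32; -11/8; -5/4; -1; 0 } gives -2941/2048
edge 14 of 15 (Blue): { -2; -3/2; -23/16; -1471/1024; -2941/2048 | -735/512; -367/256; -183/128; -91/64; -45/32; -11/8; -5/4; -1; 0 } gives -5881/4096
edge 15 of 15 (Blue): { -2; -3/2; -23/16; -1471/1024; -2941/2048; -5881/4096 | -735/512; -367/256; -183/128; -91/64; -45/32; -11/8; -5/4; -1; 0 } gives -11761/8192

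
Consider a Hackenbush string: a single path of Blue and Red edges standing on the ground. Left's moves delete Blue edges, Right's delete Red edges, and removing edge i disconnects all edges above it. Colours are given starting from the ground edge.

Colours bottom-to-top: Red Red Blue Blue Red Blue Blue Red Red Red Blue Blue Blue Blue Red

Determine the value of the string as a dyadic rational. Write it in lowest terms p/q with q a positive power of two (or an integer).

-10691/8192

Build v(s[:k]) for k = 1..15, string s = Red Red Blue Blue Red Blue Blue Red Red Red Blue Blue Blue Blue Red.
step 1: add Red to get R; options L={  } R={ 0 } => -1
step 2: add Red to get RR; options L={  } R={ -1,0 } => -2
step 3: add Blue to get RRB; options L={ -2 } R={ -1,0 } => -3/2
step 4: add Blue to get RRBB; options L={ -2,-3/2 } R={ -1,0 } => -5/4
step 5: add Red to get RRBBR; options L={ -2,-3/2 } R={ -5/4,-1,0 } => -11/8
step 6: add Blue to get RRBBRB; options L={ -2,-3/2,-11/8 } R={ -5/4,-1,0 } => -21/16
step 7: add Blue to get RRBBRBB; options L={ -2,-3/2,-11/8,-21/16 } R={ -5/4,-1,0 } => -41/32
step 8: add Red to get RRBBRBBR; options L={ -2,-3/2,-11/8,-21/16 } R={ -41/32,-5/4,-1,0 } => -83/64
step 9: add Red to get RRBBRBBRR; options L={ -2,-3/2,-11/8,-21/16 } R={ -83/64,-41/32,-5/4,-1,0 } => -167/128
step 10: add Red to get RRBBRBBRRR; options L={ -2,-3/2,-11/8,-21/16 } R={ -167/128,-83/64,-41/32,-5/4,-1,0 } => -335/256
step 11: add Blue to get RRBBRBBRRRB; options L={ -2,-3/2,-11/8,-21/16,-335/256 } R={ -167/128,-83/64,-41/32,-5/4,-1,0 } => -669/512
step 12: add Blue to get RRBBRBBRRRBB; options L={ -2,-3/2,-11/8,-21/16,-335/256,-669/512 } R={ -167/128,-83/64,-41/32,-5/4,-1,0 } => -1337/1024
step 13: add Blue to get RRBBRBBRRRBBB; options L={ -2,-3/2,-11/8,-21/16,-335/256,-669/512,-1337/1024 } R={ -167/128,-83/64,-41/32,-5/4,-1,0 } => -2673/2048
step 14: add Blue to get RRBBRBBRRRBBBB; options L={ -2,-3/2,-11/8,-21/16,-335/256,-669/512,-1337/1024,-2673/2048 } R={ -167/128,-83/64,-41/32,-5/4,-1,0 } => -5345/4096
step 15: add Red to get RRBBRBBRRRBBBBR; options L={ -2,-3/2,-11/8,-21/16,-335/256,-669/512,-1337/1024,-2673/2048 } R={ -5345/4096,-167/128,-83/64,-41/32,-5/4,-1,0 } => -10691/8192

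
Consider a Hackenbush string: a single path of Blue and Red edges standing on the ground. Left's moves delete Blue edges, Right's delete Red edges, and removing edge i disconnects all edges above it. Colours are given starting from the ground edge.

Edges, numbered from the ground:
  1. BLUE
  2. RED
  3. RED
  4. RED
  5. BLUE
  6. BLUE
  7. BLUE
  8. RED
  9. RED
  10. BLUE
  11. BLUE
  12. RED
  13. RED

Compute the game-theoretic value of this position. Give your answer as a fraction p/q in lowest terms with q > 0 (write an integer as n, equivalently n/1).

Build G(s[:k]) for k = 1..13, string s = BLUE RED RED RED BLUE BLUE BLUE RED RED BLUE BLUE RED RED.
B: Left { 0 }, Right { · } gives simplest 1
BR: Left { 0 }, Right { 1 } gives simplest 1/2
BRR: Left { 0 }, Right { 1/2,1 } gives simplest 1/4
BRRR: Left { 0 }, Right { 1/4,1/2,1 } gives simplest 1/8
BRRRB: Left { 0,1/8 }, Right { 1/4,1/2,1 } gives simplest 3/16
BRRRBB: Left { 0,1/8,3/16 }, Right { 1/4,1/2,1 } gives simplest 7/32
BRRRBBB: Left { 0,1/8,3/16,7/32 }, Right { 1/4,1/2,1 } gives simplest 15/64
BRRRBBBR: Left { 0,1/8,3/16,7/32 }, Right { 15/64,1/4,1/2,1 } gives simplest 29/128
BRRRBBBRR: Left { 0,1/8,3/16,7/32 }, Right { 29/128,15/64,1/4,1/2,1 } gives simplest 57/256
BRRRBBBRRB: Left { 0,1/8,3/16,7/32,57/256 }, Right { 29/128,15/64,1/4,1/2,1 } gives simplest 115/512
BRRRBBBRRBB: Left { 0,1/8,3/16,7/32,57/256,115/512 }, Right { 29/128,15/64,1/4,1/2,1 } gives simplest 231/1024
BRRRBBBRRBBR: Left { 0,1/8,3/16,7/32,57/256,115/512 }, Right { 231/1024,29/128,15/64,1/4,1/2,1 } gives simplest 461/2048
BRRRBBBRRBBRR: Left { 0,1/8,3/16,7/32,57/256,115/512 }, Right { 461/2048,231/1024,29/128,15/64,1/4,1/2,1 } gives simplest 921/4096

921/4096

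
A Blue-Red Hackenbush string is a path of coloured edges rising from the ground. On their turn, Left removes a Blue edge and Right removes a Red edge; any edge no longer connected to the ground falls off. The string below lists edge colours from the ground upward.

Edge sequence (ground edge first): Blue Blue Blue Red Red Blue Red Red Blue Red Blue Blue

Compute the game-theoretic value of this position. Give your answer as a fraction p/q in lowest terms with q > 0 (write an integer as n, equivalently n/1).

1175/512

Build v(s[:k]) for k = 1..12, string s = Blue Blue Blue Red Red Blue Red Red Blue Red Blue Blue.
edge 1 of 12 (Blue): { 0 | (no moves) } = 1
edge 2 of 12 (Blue): { 0,1 | (no moves) } = 2
edge 3 of 12 (Blue): { 0,1,2 | (no moves) } = 3
edge 4 of 12 (Red): { 0,1,2 | 3 } = 5/2
edge 5 of 12 (Red): { 0,1,2 | 5/2,3 } = 9/4
edge 6 of 12 (Blue): { 0,1,2,9/4 | 5/2,3 } = 19/8
edge 7 of 12 (Red): { 0,1,2,9/4 | 19/8,5/2,3 } = 37/16
edge 8 of 12 (Red): { 0,1,2,9/4 | 37/16,19/8,5/2,3 } = 73/32
edge 9 of 12 (Blue): { 0,1,2,9/4,73/32 | 37/16,19/8,5/2,3 } = 147/64
edge 10 of 12 (Red): { 0,1,2,9/4,73/32 | 147/64,37/16,19/8,5/2,3 } = 293/128
edge 11 of 12 (Blue): { 0,1,2,9/4,73/32,293/128 | 147/64,37/16,19/8,5/2,3 } = 587/256
edge 12 of 12 (Blue): { 0,1,2,9/4,73/32,293/128,587/256 | 147/64,37/16,19/8,5/2,3 } = 1175/512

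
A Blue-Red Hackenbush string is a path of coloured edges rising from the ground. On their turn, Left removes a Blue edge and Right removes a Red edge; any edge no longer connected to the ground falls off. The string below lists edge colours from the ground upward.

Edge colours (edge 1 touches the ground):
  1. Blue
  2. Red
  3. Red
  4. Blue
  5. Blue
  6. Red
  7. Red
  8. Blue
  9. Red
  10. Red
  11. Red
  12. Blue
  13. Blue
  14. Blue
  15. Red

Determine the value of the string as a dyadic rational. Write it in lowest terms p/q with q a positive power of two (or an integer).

6429/16384

step 1: add Blue to get B; options L={ 0 } R={ · } -> 1
step 2: add Red to get BR; options L={ 0 } R={ 1 } -> 1/2
step 3: add Red to get BRR; options L={ 0 } R={ 1/2, 1 } -> 1/4
step 4: add Blue to get BRRB; options L={ 0, 1/4 } R={ 1/2, 1 } -> 3/8
step 5: add Blue to get BRRBB; options L={ 0, 1/4, 3/8 } R={ 1/2, 1 } -> 7/16
step 6: add Red to get BRRBBR; options L={ 0, 1/4, 3/8 } R={ 7/16, 1/2, 1 } -> 13/32
step 7: add Red to get BRRBBRR; options L={ 0, 1/4, 3/8 } R={ 13/32, 7/16, 1/2, 1 } -> 25/64
step 8: add Blue to get BRRBBRRB; options L={ 0, 1/4, 3/8, 25/64 } R={ 13/32, 7/16, 1/2, 1 } -> 51/128
step 9: add Red to get BRRBBRRBR; options L={ 0, 1/4, 3/8, 25/64 } R={ 51/128, 13/32, 7/16, 1/2, 1 } -> 101/256
step 10: add Red to get BRRBBRRBRR; options L={ 0, 1/4, 3/8, 25/64 } R={ 101/256, 51/128, 13/32, 7/16, 1/2, 1 } -> 201/512
step 11: add Red to get BRRBBRRBRRR; options L={ 0, 1/4, 3/8, 25/64 } R={ 201/512, 101/256, 51/128, 13/32, 7/16, 1/2, 1 } -> 401/1024
step 12: add Blue to get BRRBBRRBRRRB; options L={ 0, 1/4, 3/8, 25/64, 401/1024 } R={ 201/512, 101/256, 51/128, 13/32, 7/16, 1/2, 1 } -> 803/2048
step 13: add Blue to get BRRBBRRBRRRBB; options L={ 0, 1/4, 3/8, 25/64, 401/1024, 803/2048 } R={ 201/512, 101/256, 51/128, 13/32, 7/16, 1/2, 1 } -> 1607/4096
step 14: add Blue to get BRRBBRRBRRRBBB; options L={ 0, 1/4, 3/8, 25/64, 401/1024, 803/2048, 1607/4096 } R={ 201/512, 101/256, 51/128, 13/32, 7/16, 1/2, 1 } -> 3215/8192
step 15: add Red to get BRRBBRRBRRRBBBR; options L={ 0, 1/4, 3/8, 25/64, 401/1024, 803/2048, 1607/4096 } R={ 3215/8192, 201/512, 101/256, 51/128, 13/32, 7/16, 1/2, 1 } -> 6429/16384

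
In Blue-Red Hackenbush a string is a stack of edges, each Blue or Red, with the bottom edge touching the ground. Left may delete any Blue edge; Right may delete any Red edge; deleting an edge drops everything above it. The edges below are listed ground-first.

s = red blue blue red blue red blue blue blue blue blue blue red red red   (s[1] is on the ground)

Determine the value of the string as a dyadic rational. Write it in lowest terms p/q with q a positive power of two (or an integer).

-5135/16384

v_1 [r]  L=[]  R=[0]  gives -1
v_2 [rb]  L=[-1]  R=[0]  gives -1/2
v_3 [rbb]  L=[-1 -1/2]  R=[0]  gives -1/4
v_4 [rbbr]  L=[-1 -1/2]  R=[-1/4 0]  gives -3/8
v_5 [rbbrb]  L=[-1 -1/2 -3/8]  R=[-1/4 0]  gives -5/16
v_6 [rbbrbr]  L=[-1 -1/2 -3/8]  R=[-5/16 -1/4 0]  gives -11/32
v_7 [rbbrbrb]  L=[-1 -1/2 -3/8 -11/32]  R=[-5/16 -1/4 0]  gives -21/64
v_8 [rbbrbrbb]  L=[-1 -1/2 -3/8 -11/32 -21/64]  R=[-5/16 -1/4 0]  gives -41/128
v_9 [rbbrbrbbb]  L=[-1 -1/2 -3/8 -11/32 -21/64 -41/128]  R=[-5/16 -1/4 0]  gives -81/256
v_10 [rbbrbrbbbb]  L=[-1 -1/2 -3/8 -11/32 -21/64 -41/128 -81/256]  R=[-5/16 -1/4 0]  gives -161/512
v_11 [rbbrbrbbbbb]  L=[-1 -1/2 -3/8 -11/32 -21/64 -41/128 -81/256 -161/512]  R=[-5/16 -1/4 0]  gives -321/1024
v_12 [rbbrbrbbbbbb]  L=[-1 -1/2 -3/8 -11/32 -21/64 -41/128 -81/256 -161/512 -321/1024]  R=[-5/16 -1/4 0]  gives -641/2048
v_13 [rbbrbrbbbbbbr]  L=[-1 -1/2 -3/8 -11/32 -21/64 -41/128 -81/256 -161/512 -321/1024]  R=[-641/2048 -5/16 -1/4 0]  gives -1283/4096
v_14 [rbbrbrbbbbbbrr]  L=[-1 -1/2 -3/8 -11/32 -21/64 -41/128 -81/256 -161/512 -321/1024]  R=[-1283/4096 -641/2048 -5/16 -1/4 0]  gives -2567/8192
v_15 [rbbrbrbbbbbbrrr]  L=[-1 -1/2 -3/8 -11/32 -21/64 -41/128 -81/256 -161/512 -321/1024]  R=[-2567/8192 -1283/4096 -641/2048 -5/16 -1/4 0]  gives -5135/16384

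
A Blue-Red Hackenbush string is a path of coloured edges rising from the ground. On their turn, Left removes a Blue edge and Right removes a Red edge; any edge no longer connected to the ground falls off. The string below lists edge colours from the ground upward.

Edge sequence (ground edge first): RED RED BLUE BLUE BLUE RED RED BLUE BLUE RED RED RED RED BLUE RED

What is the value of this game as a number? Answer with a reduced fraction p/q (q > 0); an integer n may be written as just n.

R: Left { none }, Right { 0 } -> simplest -1
RR: Left { none }, Right { -1, 0 } -> simplest -2
RRB: Left { -2 }, Right { -1, 0 } -> simplest -3/2
RRBB: Left { -2, -3/2 }, Right { -1, 0 } -> simplest -5/4
RRBBB: Left { -2, -3/2, -5/4 }, Right { -1, 0 } -> simplest -9/8
RRBBBR: Left { -2, -3/2, -5/4 }, Right { -9/8, -1, 0 } -> simplest -19/16
RRBBBRR: Left { -2, -3/2, -5/4 }, Right { -19/16, -9/8, -1, 0 } -> simplest -39/32
RRBBBRRB: Left { -2, -3/2, -5/4, -39/32 }, Right { -19/16, -9/8, -1, 0 } -> simplest -77/64
RRBBBRRBB: Left { -2, -3/2, -5/4, -39/32, -77/64 }, Right { -19/16, -9/8, -1, 0 } -> simplest -153/128
RRBBBRRBBR: Left { -2, -3/2, -5/4, -39/32, -77/64 }, Right { -153/128, -19/16, -9/8, -1, 0 } -> simplest -307/256
RRBBBRRBBRR: Left { -2, -3/2, -5/4, -39/32, -77/64 }, Right { -307/256, -153/128, -19/16, -9/8, -1, 0 } -> simplest -615/512
RRBBBRRBBRRR: Left { -2, -3/2, -5/4, -39/32, -77/64 }, Right { -615/512, -307/256, -153/128, -19/16, -9/8, -1, 0 } -> simplest -1231/1024
RRBBBRRBBRRRR: Left { -2, -3/2, -5/4, -39/32, -77/64 }, Right { -1231/1024, -615/512, -307/256, -153/128, -19/16, -9/8, -1, 0 } -> simplest -2463/2048
RRBBBRRBBRRRRB: Left { -2, -3/2, -5/4, -39/32, -77/64, -2463/2048 }, Right { -1231/1024, -615/512, -307/256, -153/128, -19/16, -9/8, -1, 0 } -> simplest -4925/4096
RRBBBRRBBRRRRBR: Left { -2, -3/2, -5/4, -39/32, -77/64, -2463/2048 }, Right { -4925/4096, -1231/1024, -615/512, -307/256, -153/128, -19/16, -9/8, -1, 0 } -> simplest -9851/8192

-9851/8192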